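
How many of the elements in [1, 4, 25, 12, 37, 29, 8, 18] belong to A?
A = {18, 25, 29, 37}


Set A = {18, 25, 29, 37}
Candidates: [1, 4, 25, 12, 37, 29, 8, 18]
Check each candidate:
1 ∉ A, 4 ∉ A, 25 ∈ A, 12 ∉ A, 37 ∈ A, 29 ∈ A, 8 ∉ A, 18 ∈ A
Count of candidates in A: 4

4


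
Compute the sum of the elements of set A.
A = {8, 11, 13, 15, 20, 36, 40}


Set A = {8, 11, 13, 15, 20, 36, 40}
Sum = 8 + 11 + 13 + 15 + 20 + 36 + 40 = 143

143


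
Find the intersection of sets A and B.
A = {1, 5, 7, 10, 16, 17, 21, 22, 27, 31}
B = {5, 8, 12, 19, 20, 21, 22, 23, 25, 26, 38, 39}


Set A = {1, 5, 7, 10, 16, 17, 21, 22, 27, 31}
Set B = {5, 8, 12, 19, 20, 21, 22, 23, 25, 26, 38, 39}
A ∩ B includes only elements in both sets.
Check each element of A against B:
1 ✗, 5 ✓, 7 ✗, 10 ✗, 16 ✗, 17 ✗, 21 ✓, 22 ✓, 27 ✗, 31 ✗
A ∩ B = {5, 21, 22}

{5, 21, 22}


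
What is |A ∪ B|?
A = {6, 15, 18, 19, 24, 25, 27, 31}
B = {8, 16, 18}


Set A = {6, 15, 18, 19, 24, 25, 27, 31}, |A| = 8
Set B = {8, 16, 18}, |B| = 3
A ∩ B = {18}, |A ∩ B| = 1
|A ∪ B| = |A| + |B| - |A ∩ B| = 8 + 3 - 1 = 10

10


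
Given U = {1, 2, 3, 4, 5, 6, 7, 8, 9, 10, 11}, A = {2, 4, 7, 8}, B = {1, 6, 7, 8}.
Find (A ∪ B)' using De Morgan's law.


U = {1, 2, 3, 4, 5, 6, 7, 8, 9, 10, 11}
A = {2, 4, 7, 8}, B = {1, 6, 7, 8}
A ∪ B = {1, 2, 4, 6, 7, 8}
(A ∪ B)' = U \ (A ∪ B) = {3, 5, 9, 10, 11}
Verification via A' ∩ B': A' = {1, 3, 5, 6, 9, 10, 11}, B' = {2, 3, 4, 5, 9, 10, 11}
A' ∩ B' = {3, 5, 9, 10, 11} ✓

{3, 5, 9, 10, 11}


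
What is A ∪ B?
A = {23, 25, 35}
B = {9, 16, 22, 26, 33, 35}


Set A = {23, 25, 35}
Set B = {9, 16, 22, 26, 33, 35}
A ∪ B includes all elements in either set.
Elements from A: {23, 25, 35}
Elements from B not already included: {9, 16, 22, 26, 33}
A ∪ B = {9, 16, 22, 23, 25, 26, 33, 35}

{9, 16, 22, 23, 25, 26, 33, 35}


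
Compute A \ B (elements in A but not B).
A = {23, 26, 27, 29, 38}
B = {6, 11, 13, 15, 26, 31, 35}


Set A = {23, 26, 27, 29, 38}
Set B = {6, 11, 13, 15, 26, 31, 35}
A \ B includes elements in A that are not in B.
Check each element of A:
23 (not in B, keep), 26 (in B, remove), 27 (not in B, keep), 29 (not in B, keep), 38 (not in B, keep)
A \ B = {23, 27, 29, 38}

{23, 27, 29, 38}


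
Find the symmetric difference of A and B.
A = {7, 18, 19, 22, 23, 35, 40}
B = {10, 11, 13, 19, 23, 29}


Set A = {7, 18, 19, 22, 23, 35, 40}
Set B = {10, 11, 13, 19, 23, 29}
A △ B = (A \ B) ∪ (B \ A)
Elements in A but not B: {7, 18, 22, 35, 40}
Elements in B but not A: {10, 11, 13, 29}
A △ B = {7, 10, 11, 13, 18, 22, 29, 35, 40}

{7, 10, 11, 13, 18, 22, 29, 35, 40}


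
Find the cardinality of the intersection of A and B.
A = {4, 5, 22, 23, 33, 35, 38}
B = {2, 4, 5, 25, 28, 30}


Set A = {4, 5, 22, 23, 33, 35, 38}
Set B = {2, 4, 5, 25, 28, 30}
A ∩ B = {4, 5}
|A ∩ B| = 2

2


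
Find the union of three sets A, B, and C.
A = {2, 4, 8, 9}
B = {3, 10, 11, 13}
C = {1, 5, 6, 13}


Set A = {2, 4, 8, 9}
Set B = {3, 10, 11, 13}
Set C = {1, 5, 6, 13}
First, A ∪ B = {2, 3, 4, 8, 9, 10, 11, 13}
Then, (A ∪ B) ∪ C = {1, 2, 3, 4, 5, 6, 8, 9, 10, 11, 13}

{1, 2, 3, 4, 5, 6, 8, 9, 10, 11, 13}


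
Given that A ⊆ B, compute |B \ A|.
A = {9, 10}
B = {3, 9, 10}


Set A = {9, 10}, |A| = 2
Set B = {3, 9, 10}, |B| = 3
Since A ⊆ B: B \ A = {3}
|B| - |A| = 3 - 2 = 1

1


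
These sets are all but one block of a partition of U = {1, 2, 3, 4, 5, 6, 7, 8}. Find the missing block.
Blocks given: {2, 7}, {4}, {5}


U = {1, 2, 3, 4, 5, 6, 7, 8}
Shown blocks: {2, 7}, {4}, {5}
A partition's blocks are pairwise disjoint and cover U, so the missing block = U \ (union of shown blocks).
Union of shown blocks: {2, 4, 5, 7}
Missing block = U \ (union) = {1, 3, 6, 8}

{1, 3, 6, 8}


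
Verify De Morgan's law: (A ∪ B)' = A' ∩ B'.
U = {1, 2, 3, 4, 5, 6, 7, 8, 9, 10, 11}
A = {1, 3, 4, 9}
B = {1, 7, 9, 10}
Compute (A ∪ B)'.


U = {1, 2, 3, 4, 5, 6, 7, 8, 9, 10, 11}
A = {1, 3, 4, 9}, B = {1, 7, 9, 10}
A ∪ B = {1, 3, 4, 7, 9, 10}
(A ∪ B)' = U \ (A ∪ B) = {2, 5, 6, 8, 11}
Verification via A' ∩ B': A' = {2, 5, 6, 7, 8, 10, 11}, B' = {2, 3, 4, 5, 6, 8, 11}
A' ∩ B' = {2, 5, 6, 8, 11} ✓

{2, 5, 6, 8, 11}


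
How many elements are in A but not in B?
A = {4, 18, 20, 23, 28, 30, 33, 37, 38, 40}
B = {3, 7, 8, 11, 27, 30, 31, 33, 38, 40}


Set A = {4, 18, 20, 23, 28, 30, 33, 37, 38, 40}
Set B = {3, 7, 8, 11, 27, 30, 31, 33, 38, 40}
A \ B = {4, 18, 20, 23, 28, 37}
|A \ B| = 6

6


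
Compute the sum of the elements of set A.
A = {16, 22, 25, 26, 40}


Set A = {16, 22, 25, 26, 40}
Sum = 16 + 22 + 25 + 26 + 40 = 129

129


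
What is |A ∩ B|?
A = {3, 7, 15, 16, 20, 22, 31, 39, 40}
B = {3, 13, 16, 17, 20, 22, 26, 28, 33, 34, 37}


Set A = {3, 7, 15, 16, 20, 22, 31, 39, 40}
Set B = {3, 13, 16, 17, 20, 22, 26, 28, 33, 34, 37}
A ∩ B = {3, 16, 20, 22}
|A ∩ B| = 4

4


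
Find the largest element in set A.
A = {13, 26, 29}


Set A = {13, 26, 29}
Elements in ascending order: 13, 26, 29
The largest element is 29.

29


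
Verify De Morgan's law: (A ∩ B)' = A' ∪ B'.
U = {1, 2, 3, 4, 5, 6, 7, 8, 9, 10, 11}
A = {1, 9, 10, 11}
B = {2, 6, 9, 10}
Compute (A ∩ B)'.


U = {1, 2, 3, 4, 5, 6, 7, 8, 9, 10, 11}
A = {1, 9, 10, 11}, B = {2, 6, 9, 10}
A ∩ B = {9, 10}
(A ∩ B)' = U \ (A ∩ B) = {1, 2, 3, 4, 5, 6, 7, 8, 11}
Verification via A' ∪ B': A' = {2, 3, 4, 5, 6, 7, 8}, B' = {1, 3, 4, 5, 7, 8, 11}
A' ∪ B' = {1, 2, 3, 4, 5, 6, 7, 8, 11} ✓

{1, 2, 3, 4, 5, 6, 7, 8, 11}


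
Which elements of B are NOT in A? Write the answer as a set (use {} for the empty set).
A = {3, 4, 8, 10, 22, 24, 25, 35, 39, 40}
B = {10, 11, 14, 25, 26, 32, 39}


Set A = {3, 4, 8, 10, 22, 24, 25, 35, 39, 40}
Set B = {10, 11, 14, 25, 26, 32, 39}
Check each element of B against A:
10 ∈ A, 11 ∉ A (include), 14 ∉ A (include), 25 ∈ A, 26 ∉ A (include), 32 ∉ A (include), 39 ∈ A
Elements of B not in A: {11, 14, 26, 32}

{11, 14, 26, 32}


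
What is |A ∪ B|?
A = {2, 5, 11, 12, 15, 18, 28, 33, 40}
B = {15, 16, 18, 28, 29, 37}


Set A = {2, 5, 11, 12, 15, 18, 28, 33, 40}, |A| = 9
Set B = {15, 16, 18, 28, 29, 37}, |B| = 6
A ∩ B = {15, 18, 28}, |A ∩ B| = 3
|A ∪ B| = |A| + |B| - |A ∩ B| = 9 + 6 - 3 = 12

12


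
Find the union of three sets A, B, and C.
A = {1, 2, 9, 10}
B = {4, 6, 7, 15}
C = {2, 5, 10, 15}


Set A = {1, 2, 9, 10}
Set B = {4, 6, 7, 15}
Set C = {2, 5, 10, 15}
First, A ∪ B = {1, 2, 4, 6, 7, 9, 10, 15}
Then, (A ∪ B) ∪ C = {1, 2, 4, 5, 6, 7, 9, 10, 15}

{1, 2, 4, 5, 6, 7, 9, 10, 15}


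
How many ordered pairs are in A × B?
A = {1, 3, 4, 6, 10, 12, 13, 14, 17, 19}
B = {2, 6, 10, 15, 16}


Set A = {1, 3, 4, 6, 10, 12, 13, 14, 17, 19} has 10 elements.
Set B = {2, 6, 10, 15, 16} has 5 elements.
|A × B| = |A| × |B| = 10 × 5 = 50

50


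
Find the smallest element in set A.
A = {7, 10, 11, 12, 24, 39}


Set A = {7, 10, 11, 12, 24, 39}
Elements in ascending order: 7, 10, 11, 12, 24, 39
The smallest element is 7.

7


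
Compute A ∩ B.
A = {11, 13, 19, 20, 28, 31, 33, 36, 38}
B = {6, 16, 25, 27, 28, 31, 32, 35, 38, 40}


Set A = {11, 13, 19, 20, 28, 31, 33, 36, 38}
Set B = {6, 16, 25, 27, 28, 31, 32, 35, 38, 40}
A ∩ B includes only elements in both sets.
Check each element of A against B:
11 ✗, 13 ✗, 19 ✗, 20 ✗, 28 ✓, 31 ✓, 33 ✗, 36 ✗, 38 ✓
A ∩ B = {28, 31, 38}

{28, 31, 38}


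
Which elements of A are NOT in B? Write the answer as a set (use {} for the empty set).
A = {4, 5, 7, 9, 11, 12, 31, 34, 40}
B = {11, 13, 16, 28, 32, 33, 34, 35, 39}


Set A = {4, 5, 7, 9, 11, 12, 31, 34, 40}
Set B = {11, 13, 16, 28, 32, 33, 34, 35, 39}
Check each element of A against B:
4 ∉ B (include), 5 ∉ B (include), 7 ∉ B (include), 9 ∉ B (include), 11 ∈ B, 12 ∉ B (include), 31 ∉ B (include), 34 ∈ B, 40 ∉ B (include)
Elements of A not in B: {4, 5, 7, 9, 12, 31, 40}

{4, 5, 7, 9, 12, 31, 40}


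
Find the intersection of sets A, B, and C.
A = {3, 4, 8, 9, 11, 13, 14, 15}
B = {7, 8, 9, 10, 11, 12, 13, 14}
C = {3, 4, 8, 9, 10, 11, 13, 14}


Set A = {3, 4, 8, 9, 11, 13, 14, 15}
Set B = {7, 8, 9, 10, 11, 12, 13, 14}
Set C = {3, 4, 8, 9, 10, 11, 13, 14}
First, A ∩ B = {8, 9, 11, 13, 14}
Then, (A ∩ B) ∩ C = {8, 9, 11, 13, 14}

{8, 9, 11, 13, 14}


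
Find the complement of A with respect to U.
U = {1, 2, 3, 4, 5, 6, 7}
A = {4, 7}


Universal set U = {1, 2, 3, 4, 5, 6, 7}
Set A = {4, 7}
A' = U \ A = elements in U but not in A
Checking each element of U:
1 (not in A, include), 2 (not in A, include), 3 (not in A, include), 4 (in A, exclude), 5 (not in A, include), 6 (not in A, include), 7 (in A, exclude)
A' = {1, 2, 3, 5, 6}

{1, 2, 3, 5, 6}


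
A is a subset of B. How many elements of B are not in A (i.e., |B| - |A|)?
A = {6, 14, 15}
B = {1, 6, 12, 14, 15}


Set A = {6, 14, 15}, |A| = 3
Set B = {1, 6, 12, 14, 15}, |B| = 5
Since A ⊆ B: B \ A = {1, 12}
|B| - |A| = 5 - 3 = 2

2


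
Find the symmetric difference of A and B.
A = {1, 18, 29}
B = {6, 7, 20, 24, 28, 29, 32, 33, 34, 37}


Set A = {1, 18, 29}
Set B = {6, 7, 20, 24, 28, 29, 32, 33, 34, 37}
A △ B = (A \ B) ∪ (B \ A)
Elements in A but not B: {1, 18}
Elements in B but not A: {6, 7, 20, 24, 28, 32, 33, 34, 37}
A △ B = {1, 6, 7, 18, 20, 24, 28, 32, 33, 34, 37}

{1, 6, 7, 18, 20, 24, 28, 32, 33, 34, 37}


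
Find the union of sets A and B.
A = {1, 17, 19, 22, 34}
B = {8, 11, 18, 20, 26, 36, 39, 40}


Set A = {1, 17, 19, 22, 34}
Set B = {8, 11, 18, 20, 26, 36, 39, 40}
A ∪ B includes all elements in either set.
Elements from A: {1, 17, 19, 22, 34}
Elements from B not already included: {8, 11, 18, 20, 26, 36, 39, 40}
A ∪ B = {1, 8, 11, 17, 18, 19, 20, 22, 26, 34, 36, 39, 40}

{1, 8, 11, 17, 18, 19, 20, 22, 26, 34, 36, 39, 40}


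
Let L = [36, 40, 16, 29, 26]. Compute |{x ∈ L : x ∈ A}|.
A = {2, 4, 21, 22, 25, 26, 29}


Set A = {2, 4, 21, 22, 25, 26, 29}
Candidates: [36, 40, 16, 29, 26]
Check each candidate:
36 ∉ A, 40 ∉ A, 16 ∉ A, 29 ∈ A, 26 ∈ A
Count of candidates in A: 2

2


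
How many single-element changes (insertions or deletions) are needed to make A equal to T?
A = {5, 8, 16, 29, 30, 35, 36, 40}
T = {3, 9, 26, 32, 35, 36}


Set A = {5, 8, 16, 29, 30, 35, 36, 40}
Set T = {3, 9, 26, 32, 35, 36}
Elements to remove from A (in A, not in T): {5, 8, 16, 29, 30, 40} → 6 removals
Elements to add to A (in T, not in A): {3, 9, 26, 32} → 4 additions
Total edits = 6 + 4 = 10

10


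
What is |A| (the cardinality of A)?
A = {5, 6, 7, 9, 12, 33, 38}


Set A = {5, 6, 7, 9, 12, 33, 38}
Listing elements: 5, 6, 7, 9, 12, 33, 38
Counting: 7 elements
|A| = 7

7


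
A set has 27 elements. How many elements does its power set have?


The set has 27 elements.
The power set contains all possible subsets.
|P(A)| = 2^|A| = 2^27 = 134217728

134217728


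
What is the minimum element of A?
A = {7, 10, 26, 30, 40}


Set A = {7, 10, 26, 30, 40}
Elements in ascending order: 7, 10, 26, 30, 40
The smallest element is 7.

7


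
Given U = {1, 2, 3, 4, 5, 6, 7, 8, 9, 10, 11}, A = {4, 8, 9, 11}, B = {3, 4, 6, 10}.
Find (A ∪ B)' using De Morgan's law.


U = {1, 2, 3, 4, 5, 6, 7, 8, 9, 10, 11}
A = {4, 8, 9, 11}, B = {3, 4, 6, 10}
A ∪ B = {3, 4, 6, 8, 9, 10, 11}
(A ∪ B)' = U \ (A ∪ B) = {1, 2, 5, 7}
Verification via A' ∩ B': A' = {1, 2, 3, 5, 6, 7, 10}, B' = {1, 2, 5, 7, 8, 9, 11}
A' ∩ B' = {1, 2, 5, 7} ✓

{1, 2, 5, 7}


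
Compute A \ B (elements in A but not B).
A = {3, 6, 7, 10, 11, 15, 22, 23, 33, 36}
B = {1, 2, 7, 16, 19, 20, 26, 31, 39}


Set A = {3, 6, 7, 10, 11, 15, 22, 23, 33, 36}
Set B = {1, 2, 7, 16, 19, 20, 26, 31, 39}
A \ B includes elements in A that are not in B.
Check each element of A:
3 (not in B, keep), 6 (not in B, keep), 7 (in B, remove), 10 (not in B, keep), 11 (not in B, keep), 15 (not in B, keep), 22 (not in B, keep), 23 (not in B, keep), 33 (not in B, keep), 36 (not in B, keep)
A \ B = {3, 6, 10, 11, 15, 22, 23, 33, 36}

{3, 6, 10, 11, 15, 22, 23, 33, 36}


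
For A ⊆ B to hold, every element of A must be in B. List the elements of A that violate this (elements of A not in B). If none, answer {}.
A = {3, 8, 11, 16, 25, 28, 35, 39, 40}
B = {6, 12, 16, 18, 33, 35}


Set A = {3, 8, 11, 16, 25, 28, 35, 39, 40}
Set B = {6, 12, 16, 18, 33, 35}
Check each element of A against B:
3 ∉ B (include), 8 ∉ B (include), 11 ∉ B (include), 16 ∈ B, 25 ∉ B (include), 28 ∉ B (include), 35 ∈ B, 39 ∉ B (include), 40 ∉ B (include)
Elements of A not in B: {3, 8, 11, 25, 28, 39, 40}

{3, 8, 11, 25, 28, 39, 40}


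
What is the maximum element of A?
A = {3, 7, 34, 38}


Set A = {3, 7, 34, 38}
Elements in ascending order: 3, 7, 34, 38
The largest element is 38.

38


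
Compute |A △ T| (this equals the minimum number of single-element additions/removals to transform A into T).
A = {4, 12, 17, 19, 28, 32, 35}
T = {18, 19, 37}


Set A = {4, 12, 17, 19, 28, 32, 35}
Set T = {18, 19, 37}
Elements to remove from A (in A, not in T): {4, 12, 17, 28, 32, 35} → 6 removals
Elements to add to A (in T, not in A): {18, 37} → 2 additions
Total edits = 6 + 2 = 8

8


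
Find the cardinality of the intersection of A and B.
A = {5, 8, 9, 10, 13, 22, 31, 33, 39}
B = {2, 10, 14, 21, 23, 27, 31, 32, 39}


Set A = {5, 8, 9, 10, 13, 22, 31, 33, 39}
Set B = {2, 10, 14, 21, 23, 27, 31, 32, 39}
A ∩ B = {10, 31, 39}
|A ∩ B| = 3

3


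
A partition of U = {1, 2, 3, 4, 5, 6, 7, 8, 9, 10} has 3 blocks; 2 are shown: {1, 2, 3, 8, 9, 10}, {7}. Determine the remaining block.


U = {1, 2, 3, 4, 5, 6, 7, 8, 9, 10}
Shown blocks: {1, 2, 3, 8, 9, 10}, {7}
A partition's blocks are pairwise disjoint and cover U, so the missing block = U \ (union of shown blocks).
Union of shown blocks: {1, 2, 3, 7, 8, 9, 10}
Missing block = U \ (union) = {4, 5, 6}

{4, 5, 6}


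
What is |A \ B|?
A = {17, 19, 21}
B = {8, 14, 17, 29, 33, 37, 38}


Set A = {17, 19, 21}
Set B = {8, 14, 17, 29, 33, 37, 38}
A \ B = {19, 21}
|A \ B| = 2

2


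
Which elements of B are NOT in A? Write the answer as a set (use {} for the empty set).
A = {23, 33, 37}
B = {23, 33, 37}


Set A = {23, 33, 37}
Set B = {23, 33, 37}
Check each element of B against A:
23 ∈ A, 33 ∈ A, 37 ∈ A
Elements of B not in A: {}

{}


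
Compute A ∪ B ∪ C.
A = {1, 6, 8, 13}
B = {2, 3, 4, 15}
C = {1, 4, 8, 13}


Set A = {1, 6, 8, 13}
Set B = {2, 3, 4, 15}
Set C = {1, 4, 8, 13}
First, A ∪ B = {1, 2, 3, 4, 6, 8, 13, 15}
Then, (A ∪ B) ∪ C = {1, 2, 3, 4, 6, 8, 13, 15}

{1, 2, 3, 4, 6, 8, 13, 15}


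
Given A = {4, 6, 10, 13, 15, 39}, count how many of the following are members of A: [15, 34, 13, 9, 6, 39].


Set A = {4, 6, 10, 13, 15, 39}
Candidates: [15, 34, 13, 9, 6, 39]
Check each candidate:
15 ∈ A, 34 ∉ A, 13 ∈ A, 9 ∉ A, 6 ∈ A, 39 ∈ A
Count of candidates in A: 4

4


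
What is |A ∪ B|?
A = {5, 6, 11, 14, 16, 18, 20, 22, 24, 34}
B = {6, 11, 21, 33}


Set A = {5, 6, 11, 14, 16, 18, 20, 22, 24, 34}, |A| = 10
Set B = {6, 11, 21, 33}, |B| = 4
A ∩ B = {6, 11}, |A ∩ B| = 2
|A ∪ B| = |A| + |B| - |A ∩ B| = 10 + 4 - 2 = 12

12


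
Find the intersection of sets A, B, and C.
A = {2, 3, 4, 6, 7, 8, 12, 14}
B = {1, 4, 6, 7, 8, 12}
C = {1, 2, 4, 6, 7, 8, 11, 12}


Set A = {2, 3, 4, 6, 7, 8, 12, 14}
Set B = {1, 4, 6, 7, 8, 12}
Set C = {1, 2, 4, 6, 7, 8, 11, 12}
First, A ∩ B = {4, 6, 7, 8, 12}
Then, (A ∩ B) ∩ C = {4, 6, 7, 8, 12}

{4, 6, 7, 8, 12}


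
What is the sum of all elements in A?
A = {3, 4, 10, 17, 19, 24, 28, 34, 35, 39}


Set A = {3, 4, 10, 17, 19, 24, 28, 34, 35, 39}
Sum = 3 + 4 + 10 + 17 + 19 + 24 + 28 + 34 + 35 + 39 = 213

213


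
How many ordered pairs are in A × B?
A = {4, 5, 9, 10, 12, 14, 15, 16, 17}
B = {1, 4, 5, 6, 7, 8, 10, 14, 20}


Set A = {4, 5, 9, 10, 12, 14, 15, 16, 17} has 9 elements.
Set B = {1, 4, 5, 6, 7, 8, 10, 14, 20} has 9 elements.
|A × B| = |A| × |B| = 9 × 9 = 81

81


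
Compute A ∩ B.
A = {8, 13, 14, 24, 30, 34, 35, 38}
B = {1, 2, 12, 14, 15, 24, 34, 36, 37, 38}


Set A = {8, 13, 14, 24, 30, 34, 35, 38}
Set B = {1, 2, 12, 14, 15, 24, 34, 36, 37, 38}
A ∩ B includes only elements in both sets.
Check each element of A against B:
8 ✗, 13 ✗, 14 ✓, 24 ✓, 30 ✗, 34 ✓, 35 ✗, 38 ✓
A ∩ B = {14, 24, 34, 38}

{14, 24, 34, 38}


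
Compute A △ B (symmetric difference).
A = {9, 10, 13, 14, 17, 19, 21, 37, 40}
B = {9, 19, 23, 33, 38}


Set A = {9, 10, 13, 14, 17, 19, 21, 37, 40}
Set B = {9, 19, 23, 33, 38}
A △ B = (A \ B) ∪ (B \ A)
Elements in A but not B: {10, 13, 14, 17, 21, 37, 40}
Elements in B but not A: {23, 33, 38}
A △ B = {10, 13, 14, 17, 21, 23, 33, 37, 38, 40}

{10, 13, 14, 17, 21, 23, 33, 37, 38, 40}


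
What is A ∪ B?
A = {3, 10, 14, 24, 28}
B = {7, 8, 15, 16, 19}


Set A = {3, 10, 14, 24, 28}
Set B = {7, 8, 15, 16, 19}
A ∪ B includes all elements in either set.
Elements from A: {3, 10, 14, 24, 28}
Elements from B not already included: {7, 8, 15, 16, 19}
A ∪ B = {3, 7, 8, 10, 14, 15, 16, 19, 24, 28}

{3, 7, 8, 10, 14, 15, 16, 19, 24, 28}


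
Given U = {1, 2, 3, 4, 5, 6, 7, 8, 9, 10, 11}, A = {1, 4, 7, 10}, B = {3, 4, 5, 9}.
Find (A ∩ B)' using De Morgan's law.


U = {1, 2, 3, 4, 5, 6, 7, 8, 9, 10, 11}
A = {1, 4, 7, 10}, B = {3, 4, 5, 9}
A ∩ B = {4}
(A ∩ B)' = U \ (A ∩ B) = {1, 2, 3, 5, 6, 7, 8, 9, 10, 11}
Verification via A' ∪ B': A' = {2, 3, 5, 6, 8, 9, 11}, B' = {1, 2, 6, 7, 8, 10, 11}
A' ∪ B' = {1, 2, 3, 5, 6, 7, 8, 9, 10, 11} ✓

{1, 2, 3, 5, 6, 7, 8, 9, 10, 11}


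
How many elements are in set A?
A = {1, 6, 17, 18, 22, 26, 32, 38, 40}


Set A = {1, 6, 17, 18, 22, 26, 32, 38, 40}
Listing elements: 1, 6, 17, 18, 22, 26, 32, 38, 40
Counting: 9 elements
|A| = 9

9


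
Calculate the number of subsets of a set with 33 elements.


The set has 33 elements.
The power set contains all possible subsets.
|P(A)| = 2^|A| = 2^33 = 8589934592

8589934592


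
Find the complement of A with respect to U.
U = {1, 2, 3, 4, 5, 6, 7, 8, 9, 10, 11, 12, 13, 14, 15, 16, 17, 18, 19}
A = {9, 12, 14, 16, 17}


Universal set U = {1, 2, 3, 4, 5, 6, 7, 8, 9, 10, 11, 12, 13, 14, 15, 16, 17, 18, 19}
Set A = {9, 12, 14, 16, 17}
A' = U \ A = elements in U but not in A
Checking each element of U:
1 (not in A, include), 2 (not in A, include), 3 (not in A, include), 4 (not in A, include), 5 (not in A, include), 6 (not in A, include), 7 (not in A, include), 8 (not in A, include), 9 (in A, exclude), 10 (not in A, include), 11 (not in A, include), 12 (in A, exclude), 13 (not in A, include), 14 (in A, exclude), 15 (not in A, include), 16 (in A, exclude), 17 (in A, exclude), 18 (not in A, include), 19 (not in A, include)
A' = {1, 2, 3, 4, 5, 6, 7, 8, 10, 11, 13, 15, 18, 19}

{1, 2, 3, 4, 5, 6, 7, 8, 10, 11, 13, 15, 18, 19}


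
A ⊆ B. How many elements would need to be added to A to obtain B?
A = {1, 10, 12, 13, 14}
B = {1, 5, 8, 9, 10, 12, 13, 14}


Set A = {1, 10, 12, 13, 14}, |A| = 5
Set B = {1, 5, 8, 9, 10, 12, 13, 14}, |B| = 8
Since A ⊆ B: B \ A = {5, 8, 9}
|B| - |A| = 8 - 5 = 3

3


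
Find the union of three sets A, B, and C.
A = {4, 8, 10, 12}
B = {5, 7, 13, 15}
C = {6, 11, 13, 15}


Set A = {4, 8, 10, 12}
Set B = {5, 7, 13, 15}
Set C = {6, 11, 13, 15}
First, A ∪ B = {4, 5, 7, 8, 10, 12, 13, 15}
Then, (A ∪ B) ∪ C = {4, 5, 6, 7, 8, 10, 11, 12, 13, 15}

{4, 5, 6, 7, 8, 10, 11, 12, 13, 15}


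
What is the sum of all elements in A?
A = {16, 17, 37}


Set A = {16, 17, 37}
Sum = 16 + 17 + 37 = 70

70


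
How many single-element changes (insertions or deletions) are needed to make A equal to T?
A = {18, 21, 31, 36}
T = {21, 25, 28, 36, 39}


Set A = {18, 21, 31, 36}
Set T = {21, 25, 28, 36, 39}
Elements to remove from A (in A, not in T): {18, 31} → 2 removals
Elements to add to A (in T, not in A): {25, 28, 39} → 3 additions
Total edits = 2 + 3 = 5

5


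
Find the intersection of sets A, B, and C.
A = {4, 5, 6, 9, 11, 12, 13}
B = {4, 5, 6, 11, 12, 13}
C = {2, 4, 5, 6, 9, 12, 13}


Set A = {4, 5, 6, 9, 11, 12, 13}
Set B = {4, 5, 6, 11, 12, 13}
Set C = {2, 4, 5, 6, 9, 12, 13}
First, A ∩ B = {4, 5, 6, 11, 12, 13}
Then, (A ∩ B) ∩ C = {4, 5, 6, 12, 13}

{4, 5, 6, 12, 13}


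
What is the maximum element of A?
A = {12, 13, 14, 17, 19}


Set A = {12, 13, 14, 17, 19}
Elements in ascending order: 12, 13, 14, 17, 19
The largest element is 19.

19


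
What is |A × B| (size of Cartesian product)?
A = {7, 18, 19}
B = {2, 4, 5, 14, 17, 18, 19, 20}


Set A = {7, 18, 19} has 3 elements.
Set B = {2, 4, 5, 14, 17, 18, 19, 20} has 8 elements.
|A × B| = |A| × |B| = 3 × 8 = 24

24


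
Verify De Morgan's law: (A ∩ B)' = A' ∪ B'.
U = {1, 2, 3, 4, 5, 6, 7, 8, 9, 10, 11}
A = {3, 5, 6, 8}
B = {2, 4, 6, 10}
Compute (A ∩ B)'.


U = {1, 2, 3, 4, 5, 6, 7, 8, 9, 10, 11}
A = {3, 5, 6, 8}, B = {2, 4, 6, 10}
A ∩ B = {6}
(A ∩ B)' = U \ (A ∩ B) = {1, 2, 3, 4, 5, 7, 8, 9, 10, 11}
Verification via A' ∪ B': A' = {1, 2, 4, 7, 9, 10, 11}, B' = {1, 3, 5, 7, 8, 9, 11}
A' ∪ B' = {1, 2, 3, 4, 5, 7, 8, 9, 10, 11} ✓

{1, 2, 3, 4, 5, 7, 8, 9, 10, 11}


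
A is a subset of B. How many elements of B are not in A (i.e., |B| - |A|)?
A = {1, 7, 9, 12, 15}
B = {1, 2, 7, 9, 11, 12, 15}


Set A = {1, 7, 9, 12, 15}, |A| = 5
Set B = {1, 2, 7, 9, 11, 12, 15}, |B| = 7
Since A ⊆ B: B \ A = {2, 11}
|B| - |A| = 7 - 5 = 2

2


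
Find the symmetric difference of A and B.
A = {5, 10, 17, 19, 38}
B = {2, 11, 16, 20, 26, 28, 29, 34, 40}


Set A = {5, 10, 17, 19, 38}
Set B = {2, 11, 16, 20, 26, 28, 29, 34, 40}
A △ B = (A \ B) ∪ (B \ A)
Elements in A but not B: {5, 10, 17, 19, 38}
Elements in B but not A: {2, 11, 16, 20, 26, 28, 29, 34, 40}
A △ B = {2, 5, 10, 11, 16, 17, 19, 20, 26, 28, 29, 34, 38, 40}

{2, 5, 10, 11, 16, 17, 19, 20, 26, 28, 29, 34, 38, 40}


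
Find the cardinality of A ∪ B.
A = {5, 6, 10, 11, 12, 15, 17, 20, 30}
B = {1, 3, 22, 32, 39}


Set A = {5, 6, 10, 11, 12, 15, 17, 20, 30}, |A| = 9
Set B = {1, 3, 22, 32, 39}, |B| = 5
A ∩ B = {}, |A ∩ B| = 0
|A ∪ B| = |A| + |B| - |A ∩ B| = 9 + 5 - 0 = 14

14


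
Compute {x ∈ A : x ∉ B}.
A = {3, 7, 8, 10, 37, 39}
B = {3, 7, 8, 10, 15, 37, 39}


Set A = {3, 7, 8, 10, 37, 39}
Set B = {3, 7, 8, 10, 15, 37, 39}
Check each element of A against B:
3 ∈ B, 7 ∈ B, 8 ∈ B, 10 ∈ B, 37 ∈ B, 39 ∈ B
Elements of A not in B: {}

{}


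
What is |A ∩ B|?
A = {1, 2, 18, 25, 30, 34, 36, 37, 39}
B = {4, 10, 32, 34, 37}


Set A = {1, 2, 18, 25, 30, 34, 36, 37, 39}
Set B = {4, 10, 32, 34, 37}
A ∩ B = {34, 37}
|A ∩ B| = 2

2


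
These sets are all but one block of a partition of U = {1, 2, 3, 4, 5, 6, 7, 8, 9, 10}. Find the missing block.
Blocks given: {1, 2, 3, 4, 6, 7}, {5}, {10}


U = {1, 2, 3, 4, 5, 6, 7, 8, 9, 10}
Shown blocks: {1, 2, 3, 4, 6, 7}, {5}, {10}
A partition's blocks are pairwise disjoint and cover U, so the missing block = U \ (union of shown blocks).
Union of shown blocks: {1, 2, 3, 4, 5, 6, 7, 10}
Missing block = U \ (union) = {8, 9}

{8, 9}


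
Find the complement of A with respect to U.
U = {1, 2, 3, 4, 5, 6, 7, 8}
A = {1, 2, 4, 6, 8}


Universal set U = {1, 2, 3, 4, 5, 6, 7, 8}
Set A = {1, 2, 4, 6, 8}
A' = U \ A = elements in U but not in A
Checking each element of U:
1 (in A, exclude), 2 (in A, exclude), 3 (not in A, include), 4 (in A, exclude), 5 (not in A, include), 6 (in A, exclude), 7 (not in A, include), 8 (in A, exclude)
A' = {3, 5, 7}

{3, 5, 7}


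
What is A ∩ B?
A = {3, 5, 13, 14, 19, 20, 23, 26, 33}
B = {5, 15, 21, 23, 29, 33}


Set A = {3, 5, 13, 14, 19, 20, 23, 26, 33}
Set B = {5, 15, 21, 23, 29, 33}
A ∩ B includes only elements in both sets.
Check each element of A against B:
3 ✗, 5 ✓, 13 ✗, 14 ✗, 19 ✗, 20 ✗, 23 ✓, 26 ✗, 33 ✓
A ∩ B = {5, 23, 33}

{5, 23, 33}


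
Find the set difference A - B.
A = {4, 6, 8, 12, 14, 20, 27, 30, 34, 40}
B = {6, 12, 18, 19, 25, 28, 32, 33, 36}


Set A = {4, 6, 8, 12, 14, 20, 27, 30, 34, 40}
Set B = {6, 12, 18, 19, 25, 28, 32, 33, 36}
A \ B includes elements in A that are not in B.
Check each element of A:
4 (not in B, keep), 6 (in B, remove), 8 (not in B, keep), 12 (in B, remove), 14 (not in B, keep), 20 (not in B, keep), 27 (not in B, keep), 30 (not in B, keep), 34 (not in B, keep), 40 (not in B, keep)
A \ B = {4, 8, 14, 20, 27, 30, 34, 40}

{4, 8, 14, 20, 27, 30, 34, 40}


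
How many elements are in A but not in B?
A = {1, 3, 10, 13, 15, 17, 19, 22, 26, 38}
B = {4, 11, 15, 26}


Set A = {1, 3, 10, 13, 15, 17, 19, 22, 26, 38}
Set B = {4, 11, 15, 26}
A \ B = {1, 3, 10, 13, 17, 19, 22, 38}
|A \ B| = 8

8


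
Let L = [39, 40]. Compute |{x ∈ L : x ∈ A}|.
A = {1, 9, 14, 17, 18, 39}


Set A = {1, 9, 14, 17, 18, 39}
Candidates: [39, 40]
Check each candidate:
39 ∈ A, 40 ∉ A
Count of candidates in A: 1

1


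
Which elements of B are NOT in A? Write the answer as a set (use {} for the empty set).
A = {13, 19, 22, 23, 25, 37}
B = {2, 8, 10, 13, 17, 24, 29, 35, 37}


Set A = {13, 19, 22, 23, 25, 37}
Set B = {2, 8, 10, 13, 17, 24, 29, 35, 37}
Check each element of B against A:
2 ∉ A (include), 8 ∉ A (include), 10 ∉ A (include), 13 ∈ A, 17 ∉ A (include), 24 ∉ A (include), 29 ∉ A (include), 35 ∉ A (include), 37 ∈ A
Elements of B not in A: {2, 8, 10, 17, 24, 29, 35}

{2, 8, 10, 17, 24, 29, 35}


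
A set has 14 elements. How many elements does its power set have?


The set has 14 elements.
The power set contains all possible subsets.
|P(A)| = 2^|A| = 2^14 = 16384

16384


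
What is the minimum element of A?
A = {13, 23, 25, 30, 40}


Set A = {13, 23, 25, 30, 40}
Elements in ascending order: 13, 23, 25, 30, 40
The smallest element is 13.

13


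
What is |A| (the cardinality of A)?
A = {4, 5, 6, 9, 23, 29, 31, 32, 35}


Set A = {4, 5, 6, 9, 23, 29, 31, 32, 35}
Listing elements: 4, 5, 6, 9, 23, 29, 31, 32, 35
Counting: 9 elements
|A| = 9

9


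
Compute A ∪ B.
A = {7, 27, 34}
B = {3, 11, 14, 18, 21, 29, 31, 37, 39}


Set A = {7, 27, 34}
Set B = {3, 11, 14, 18, 21, 29, 31, 37, 39}
A ∪ B includes all elements in either set.
Elements from A: {7, 27, 34}
Elements from B not already included: {3, 11, 14, 18, 21, 29, 31, 37, 39}
A ∪ B = {3, 7, 11, 14, 18, 21, 27, 29, 31, 34, 37, 39}

{3, 7, 11, 14, 18, 21, 27, 29, 31, 34, 37, 39}


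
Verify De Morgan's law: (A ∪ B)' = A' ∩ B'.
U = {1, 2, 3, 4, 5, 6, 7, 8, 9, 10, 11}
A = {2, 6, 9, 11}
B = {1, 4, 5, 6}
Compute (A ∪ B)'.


U = {1, 2, 3, 4, 5, 6, 7, 8, 9, 10, 11}
A = {2, 6, 9, 11}, B = {1, 4, 5, 6}
A ∪ B = {1, 2, 4, 5, 6, 9, 11}
(A ∪ B)' = U \ (A ∪ B) = {3, 7, 8, 10}
Verification via A' ∩ B': A' = {1, 3, 4, 5, 7, 8, 10}, B' = {2, 3, 7, 8, 9, 10, 11}
A' ∩ B' = {3, 7, 8, 10} ✓

{3, 7, 8, 10}


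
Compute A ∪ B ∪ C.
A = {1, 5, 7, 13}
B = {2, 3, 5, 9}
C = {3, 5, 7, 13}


Set A = {1, 5, 7, 13}
Set B = {2, 3, 5, 9}
Set C = {3, 5, 7, 13}
First, A ∪ B = {1, 2, 3, 5, 7, 9, 13}
Then, (A ∪ B) ∪ C = {1, 2, 3, 5, 7, 9, 13}

{1, 2, 3, 5, 7, 9, 13}


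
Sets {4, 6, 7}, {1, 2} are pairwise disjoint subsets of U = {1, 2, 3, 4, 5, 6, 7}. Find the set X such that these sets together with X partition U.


U = {1, 2, 3, 4, 5, 6, 7}
Shown blocks: {4, 6, 7}, {1, 2}
A partition's blocks are pairwise disjoint and cover U, so the missing block = U \ (union of shown blocks).
Union of shown blocks: {1, 2, 4, 6, 7}
Missing block = U \ (union) = {3, 5}

{3, 5}


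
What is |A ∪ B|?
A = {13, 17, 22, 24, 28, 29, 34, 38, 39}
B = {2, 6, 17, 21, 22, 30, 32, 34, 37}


Set A = {13, 17, 22, 24, 28, 29, 34, 38, 39}, |A| = 9
Set B = {2, 6, 17, 21, 22, 30, 32, 34, 37}, |B| = 9
A ∩ B = {17, 22, 34}, |A ∩ B| = 3
|A ∪ B| = |A| + |B| - |A ∩ B| = 9 + 9 - 3 = 15

15


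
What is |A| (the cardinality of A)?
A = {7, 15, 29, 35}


Set A = {7, 15, 29, 35}
Listing elements: 7, 15, 29, 35
Counting: 4 elements
|A| = 4

4


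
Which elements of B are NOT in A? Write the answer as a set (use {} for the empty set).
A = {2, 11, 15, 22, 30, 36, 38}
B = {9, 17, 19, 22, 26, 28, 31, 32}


Set A = {2, 11, 15, 22, 30, 36, 38}
Set B = {9, 17, 19, 22, 26, 28, 31, 32}
Check each element of B against A:
9 ∉ A (include), 17 ∉ A (include), 19 ∉ A (include), 22 ∈ A, 26 ∉ A (include), 28 ∉ A (include), 31 ∉ A (include), 32 ∉ A (include)
Elements of B not in A: {9, 17, 19, 26, 28, 31, 32}

{9, 17, 19, 26, 28, 31, 32}


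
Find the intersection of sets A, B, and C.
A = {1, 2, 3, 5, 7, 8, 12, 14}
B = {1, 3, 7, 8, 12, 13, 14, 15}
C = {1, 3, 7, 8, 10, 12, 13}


Set A = {1, 2, 3, 5, 7, 8, 12, 14}
Set B = {1, 3, 7, 8, 12, 13, 14, 15}
Set C = {1, 3, 7, 8, 10, 12, 13}
First, A ∩ B = {1, 3, 7, 8, 12, 14}
Then, (A ∩ B) ∩ C = {1, 3, 7, 8, 12}

{1, 3, 7, 8, 12}


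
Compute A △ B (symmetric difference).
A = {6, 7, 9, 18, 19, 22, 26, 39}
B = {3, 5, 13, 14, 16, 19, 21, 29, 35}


Set A = {6, 7, 9, 18, 19, 22, 26, 39}
Set B = {3, 5, 13, 14, 16, 19, 21, 29, 35}
A △ B = (A \ B) ∪ (B \ A)
Elements in A but not B: {6, 7, 9, 18, 22, 26, 39}
Elements in B but not A: {3, 5, 13, 14, 16, 21, 29, 35}
A △ B = {3, 5, 6, 7, 9, 13, 14, 16, 18, 21, 22, 26, 29, 35, 39}

{3, 5, 6, 7, 9, 13, 14, 16, 18, 21, 22, 26, 29, 35, 39}


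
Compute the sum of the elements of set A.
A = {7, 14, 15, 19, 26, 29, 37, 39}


Set A = {7, 14, 15, 19, 26, 29, 37, 39}
Sum = 7 + 14 + 15 + 19 + 26 + 29 + 37 + 39 = 186

186


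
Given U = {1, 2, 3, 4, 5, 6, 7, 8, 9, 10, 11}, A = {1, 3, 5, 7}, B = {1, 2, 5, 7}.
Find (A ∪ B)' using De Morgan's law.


U = {1, 2, 3, 4, 5, 6, 7, 8, 9, 10, 11}
A = {1, 3, 5, 7}, B = {1, 2, 5, 7}
A ∪ B = {1, 2, 3, 5, 7}
(A ∪ B)' = U \ (A ∪ B) = {4, 6, 8, 9, 10, 11}
Verification via A' ∩ B': A' = {2, 4, 6, 8, 9, 10, 11}, B' = {3, 4, 6, 8, 9, 10, 11}
A' ∩ B' = {4, 6, 8, 9, 10, 11} ✓

{4, 6, 8, 9, 10, 11}


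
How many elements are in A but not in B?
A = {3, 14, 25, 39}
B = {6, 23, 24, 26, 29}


Set A = {3, 14, 25, 39}
Set B = {6, 23, 24, 26, 29}
A \ B = {3, 14, 25, 39}
|A \ B| = 4

4


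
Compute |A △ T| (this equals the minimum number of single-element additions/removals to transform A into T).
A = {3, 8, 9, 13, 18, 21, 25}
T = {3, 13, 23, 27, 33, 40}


Set A = {3, 8, 9, 13, 18, 21, 25}
Set T = {3, 13, 23, 27, 33, 40}
Elements to remove from A (in A, not in T): {8, 9, 18, 21, 25} → 5 removals
Elements to add to A (in T, not in A): {23, 27, 33, 40} → 4 additions
Total edits = 5 + 4 = 9

9


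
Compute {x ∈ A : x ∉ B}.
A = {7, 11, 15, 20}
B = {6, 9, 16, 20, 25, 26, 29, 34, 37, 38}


Set A = {7, 11, 15, 20}
Set B = {6, 9, 16, 20, 25, 26, 29, 34, 37, 38}
Check each element of A against B:
7 ∉ B (include), 11 ∉ B (include), 15 ∉ B (include), 20 ∈ B
Elements of A not in B: {7, 11, 15}

{7, 11, 15}


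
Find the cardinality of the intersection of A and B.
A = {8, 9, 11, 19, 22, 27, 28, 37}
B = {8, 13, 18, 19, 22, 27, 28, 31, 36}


Set A = {8, 9, 11, 19, 22, 27, 28, 37}
Set B = {8, 13, 18, 19, 22, 27, 28, 31, 36}
A ∩ B = {8, 19, 22, 27, 28}
|A ∩ B| = 5

5


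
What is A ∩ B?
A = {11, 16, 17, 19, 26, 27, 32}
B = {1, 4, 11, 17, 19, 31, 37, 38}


Set A = {11, 16, 17, 19, 26, 27, 32}
Set B = {1, 4, 11, 17, 19, 31, 37, 38}
A ∩ B includes only elements in both sets.
Check each element of A against B:
11 ✓, 16 ✗, 17 ✓, 19 ✓, 26 ✗, 27 ✗, 32 ✗
A ∩ B = {11, 17, 19}

{11, 17, 19}


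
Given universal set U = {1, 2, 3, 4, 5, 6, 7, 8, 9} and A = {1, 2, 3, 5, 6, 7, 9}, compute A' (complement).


Universal set U = {1, 2, 3, 4, 5, 6, 7, 8, 9}
Set A = {1, 2, 3, 5, 6, 7, 9}
A' = U \ A = elements in U but not in A
Checking each element of U:
1 (in A, exclude), 2 (in A, exclude), 3 (in A, exclude), 4 (not in A, include), 5 (in A, exclude), 6 (in A, exclude), 7 (in A, exclude), 8 (not in A, include), 9 (in A, exclude)
A' = {4, 8}

{4, 8}


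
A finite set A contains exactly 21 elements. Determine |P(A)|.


The set has 21 elements.
The power set contains all possible subsets.
|P(A)| = 2^|A| = 2^21 = 2097152

2097152


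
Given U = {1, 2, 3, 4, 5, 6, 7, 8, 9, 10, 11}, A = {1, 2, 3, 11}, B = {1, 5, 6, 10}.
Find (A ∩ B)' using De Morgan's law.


U = {1, 2, 3, 4, 5, 6, 7, 8, 9, 10, 11}
A = {1, 2, 3, 11}, B = {1, 5, 6, 10}
A ∩ B = {1}
(A ∩ B)' = U \ (A ∩ B) = {2, 3, 4, 5, 6, 7, 8, 9, 10, 11}
Verification via A' ∪ B': A' = {4, 5, 6, 7, 8, 9, 10}, B' = {2, 3, 4, 7, 8, 9, 11}
A' ∪ B' = {2, 3, 4, 5, 6, 7, 8, 9, 10, 11} ✓

{2, 3, 4, 5, 6, 7, 8, 9, 10, 11}


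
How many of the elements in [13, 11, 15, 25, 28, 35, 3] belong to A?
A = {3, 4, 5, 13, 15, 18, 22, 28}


Set A = {3, 4, 5, 13, 15, 18, 22, 28}
Candidates: [13, 11, 15, 25, 28, 35, 3]
Check each candidate:
13 ∈ A, 11 ∉ A, 15 ∈ A, 25 ∉ A, 28 ∈ A, 35 ∉ A, 3 ∈ A
Count of candidates in A: 4

4


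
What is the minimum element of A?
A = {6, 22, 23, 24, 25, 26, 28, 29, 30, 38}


Set A = {6, 22, 23, 24, 25, 26, 28, 29, 30, 38}
Elements in ascending order: 6, 22, 23, 24, 25, 26, 28, 29, 30, 38
The smallest element is 6.

6


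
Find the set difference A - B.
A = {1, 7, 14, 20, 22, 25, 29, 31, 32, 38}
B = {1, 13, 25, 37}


Set A = {1, 7, 14, 20, 22, 25, 29, 31, 32, 38}
Set B = {1, 13, 25, 37}
A \ B includes elements in A that are not in B.
Check each element of A:
1 (in B, remove), 7 (not in B, keep), 14 (not in B, keep), 20 (not in B, keep), 22 (not in B, keep), 25 (in B, remove), 29 (not in B, keep), 31 (not in B, keep), 32 (not in B, keep), 38 (not in B, keep)
A \ B = {7, 14, 20, 22, 29, 31, 32, 38}

{7, 14, 20, 22, 29, 31, 32, 38}


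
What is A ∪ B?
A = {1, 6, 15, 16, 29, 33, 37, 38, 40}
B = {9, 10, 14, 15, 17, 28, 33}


Set A = {1, 6, 15, 16, 29, 33, 37, 38, 40}
Set B = {9, 10, 14, 15, 17, 28, 33}
A ∪ B includes all elements in either set.
Elements from A: {1, 6, 15, 16, 29, 33, 37, 38, 40}
Elements from B not already included: {9, 10, 14, 17, 28}
A ∪ B = {1, 6, 9, 10, 14, 15, 16, 17, 28, 29, 33, 37, 38, 40}

{1, 6, 9, 10, 14, 15, 16, 17, 28, 29, 33, 37, 38, 40}


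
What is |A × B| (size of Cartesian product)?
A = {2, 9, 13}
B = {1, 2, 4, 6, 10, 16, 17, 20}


Set A = {2, 9, 13} has 3 elements.
Set B = {1, 2, 4, 6, 10, 16, 17, 20} has 8 elements.
|A × B| = |A| × |B| = 3 × 8 = 24

24


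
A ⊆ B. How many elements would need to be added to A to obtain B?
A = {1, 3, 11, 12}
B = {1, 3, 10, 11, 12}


Set A = {1, 3, 11, 12}, |A| = 4
Set B = {1, 3, 10, 11, 12}, |B| = 5
Since A ⊆ B: B \ A = {10}
|B| - |A| = 5 - 4 = 1

1


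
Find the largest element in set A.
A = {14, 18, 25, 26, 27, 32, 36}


Set A = {14, 18, 25, 26, 27, 32, 36}
Elements in ascending order: 14, 18, 25, 26, 27, 32, 36
The largest element is 36.

36


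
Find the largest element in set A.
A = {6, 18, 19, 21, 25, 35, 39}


Set A = {6, 18, 19, 21, 25, 35, 39}
Elements in ascending order: 6, 18, 19, 21, 25, 35, 39
The largest element is 39.

39


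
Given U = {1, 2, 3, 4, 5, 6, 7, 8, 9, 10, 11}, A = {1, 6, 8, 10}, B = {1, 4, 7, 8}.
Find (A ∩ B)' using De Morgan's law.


U = {1, 2, 3, 4, 5, 6, 7, 8, 9, 10, 11}
A = {1, 6, 8, 10}, B = {1, 4, 7, 8}
A ∩ B = {1, 8}
(A ∩ B)' = U \ (A ∩ B) = {2, 3, 4, 5, 6, 7, 9, 10, 11}
Verification via A' ∪ B': A' = {2, 3, 4, 5, 7, 9, 11}, B' = {2, 3, 5, 6, 9, 10, 11}
A' ∪ B' = {2, 3, 4, 5, 6, 7, 9, 10, 11} ✓

{2, 3, 4, 5, 6, 7, 9, 10, 11}


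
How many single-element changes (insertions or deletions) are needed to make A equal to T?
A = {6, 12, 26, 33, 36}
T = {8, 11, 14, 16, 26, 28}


Set A = {6, 12, 26, 33, 36}
Set T = {8, 11, 14, 16, 26, 28}
Elements to remove from A (in A, not in T): {6, 12, 33, 36} → 4 removals
Elements to add to A (in T, not in A): {8, 11, 14, 16, 28} → 5 additions
Total edits = 4 + 5 = 9

9


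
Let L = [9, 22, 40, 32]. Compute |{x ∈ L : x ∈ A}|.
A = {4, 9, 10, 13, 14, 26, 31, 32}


Set A = {4, 9, 10, 13, 14, 26, 31, 32}
Candidates: [9, 22, 40, 32]
Check each candidate:
9 ∈ A, 22 ∉ A, 40 ∉ A, 32 ∈ A
Count of candidates in A: 2

2


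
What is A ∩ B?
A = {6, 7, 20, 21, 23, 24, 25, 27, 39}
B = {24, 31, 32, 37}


Set A = {6, 7, 20, 21, 23, 24, 25, 27, 39}
Set B = {24, 31, 32, 37}
A ∩ B includes only elements in both sets.
Check each element of A against B:
6 ✗, 7 ✗, 20 ✗, 21 ✗, 23 ✗, 24 ✓, 25 ✗, 27 ✗, 39 ✗
A ∩ B = {24}

{24}


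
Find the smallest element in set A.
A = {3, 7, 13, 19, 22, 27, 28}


Set A = {3, 7, 13, 19, 22, 27, 28}
Elements in ascending order: 3, 7, 13, 19, 22, 27, 28
The smallest element is 3.

3


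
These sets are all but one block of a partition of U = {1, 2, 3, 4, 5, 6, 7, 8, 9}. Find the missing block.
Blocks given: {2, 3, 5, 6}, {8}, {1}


U = {1, 2, 3, 4, 5, 6, 7, 8, 9}
Shown blocks: {2, 3, 5, 6}, {8}, {1}
A partition's blocks are pairwise disjoint and cover U, so the missing block = U \ (union of shown blocks).
Union of shown blocks: {1, 2, 3, 5, 6, 8}
Missing block = U \ (union) = {4, 7, 9}

{4, 7, 9}


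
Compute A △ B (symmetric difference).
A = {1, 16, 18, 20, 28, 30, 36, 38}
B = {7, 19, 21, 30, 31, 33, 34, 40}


Set A = {1, 16, 18, 20, 28, 30, 36, 38}
Set B = {7, 19, 21, 30, 31, 33, 34, 40}
A △ B = (A \ B) ∪ (B \ A)
Elements in A but not B: {1, 16, 18, 20, 28, 36, 38}
Elements in B but not A: {7, 19, 21, 31, 33, 34, 40}
A △ B = {1, 7, 16, 18, 19, 20, 21, 28, 31, 33, 34, 36, 38, 40}

{1, 7, 16, 18, 19, 20, 21, 28, 31, 33, 34, 36, 38, 40}


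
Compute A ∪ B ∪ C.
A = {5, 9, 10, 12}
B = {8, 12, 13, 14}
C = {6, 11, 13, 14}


Set A = {5, 9, 10, 12}
Set B = {8, 12, 13, 14}
Set C = {6, 11, 13, 14}
First, A ∪ B = {5, 8, 9, 10, 12, 13, 14}
Then, (A ∪ B) ∪ C = {5, 6, 8, 9, 10, 11, 12, 13, 14}

{5, 6, 8, 9, 10, 11, 12, 13, 14}


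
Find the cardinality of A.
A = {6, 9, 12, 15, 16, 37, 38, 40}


Set A = {6, 9, 12, 15, 16, 37, 38, 40}
Listing elements: 6, 9, 12, 15, 16, 37, 38, 40
Counting: 8 elements
|A| = 8

8


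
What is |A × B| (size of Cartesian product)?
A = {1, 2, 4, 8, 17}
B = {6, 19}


Set A = {1, 2, 4, 8, 17} has 5 elements.
Set B = {6, 19} has 2 elements.
|A × B| = |A| × |B| = 5 × 2 = 10

10


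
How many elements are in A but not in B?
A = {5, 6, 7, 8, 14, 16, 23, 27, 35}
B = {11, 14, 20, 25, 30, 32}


Set A = {5, 6, 7, 8, 14, 16, 23, 27, 35}
Set B = {11, 14, 20, 25, 30, 32}
A \ B = {5, 6, 7, 8, 16, 23, 27, 35}
|A \ B| = 8

8


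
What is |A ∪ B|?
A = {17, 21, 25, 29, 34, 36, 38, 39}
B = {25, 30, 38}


Set A = {17, 21, 25, 29, 34, 36, 38, 39}, |A| = 8
Set B = {25, 30, 38}, |B| = 3
A ∩ B = {25, 38}, |A ∩ B| = 2
|A ∪ B| = |A| + |B| - |A ∩ B| = 8 + 3 - 2 = 9

9


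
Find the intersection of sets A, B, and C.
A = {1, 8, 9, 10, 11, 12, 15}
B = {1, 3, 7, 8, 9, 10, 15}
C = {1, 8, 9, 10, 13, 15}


Set A = {1, 8, 9, 10, 11, 12, 15}
Set B = {1, 3, 7, 8, 9, 10, 15}
Set C = {1, 8, 9, 10, 13, 15}
First, A ∩ B = {1, 8, 9, 10, 15}
Then, (A ∩ B) ∩ C = {1, 8, 9, 10, 15}

{1, 8, 9, 10, 15}


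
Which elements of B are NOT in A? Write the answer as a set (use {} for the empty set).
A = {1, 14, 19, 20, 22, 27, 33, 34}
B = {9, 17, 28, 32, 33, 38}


Set A = {1, 14, 19, 20, 22, 27, 33, 34}
Set B = {9, 17, 28, 32, 33, 38}
Check each element of B against A:
9 ∉ A (include), 17 ∉ A (include), 28 ∉ A (include), 32 ∉ A (include), 33 ∈ A, 38 ∉ A (include)
Elements of B not in A: {9, 17, 28, 32, 38}

{9, 17, 28, 32, 38}


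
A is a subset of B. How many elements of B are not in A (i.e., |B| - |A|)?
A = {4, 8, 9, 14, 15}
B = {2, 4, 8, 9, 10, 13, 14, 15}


Set A = {4, 8, 9, 14, 15}, |A| = 5
Set B = {2, 4, 8, 9, 10, 13, 14, 15}, |B| = 8
Since A ⊆ B: B \ A = {2, 10, 13}
|B| - |A| = 8 - 5 = 3

3


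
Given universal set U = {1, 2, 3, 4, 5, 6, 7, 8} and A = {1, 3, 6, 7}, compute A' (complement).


Universal set U = {1, 2, 3, 4, 5, 6, 7, 8}
Set A = {1, 3, 6, 7}
A' = U \ A = elements in U but not in A
Checking each element of U:
1 (in A, exclude), 2 (not in A, include), 3 (in A, exclude), 4 (not in A, include), 5 (not in A, include), 6 (in A, exclude), 7 (in A, exclude), 8 (not in A, include)
A' = {2, 4, 5, 8}

{2, 4, 5, 8}
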